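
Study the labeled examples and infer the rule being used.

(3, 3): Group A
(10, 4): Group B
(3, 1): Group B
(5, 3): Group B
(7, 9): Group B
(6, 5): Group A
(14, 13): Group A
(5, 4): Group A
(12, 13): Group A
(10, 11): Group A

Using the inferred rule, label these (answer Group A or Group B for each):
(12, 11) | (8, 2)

Group A, Group B

The common property of the 'Group A' items is: |first − second| ≤ 1. No 'Group B' item has it.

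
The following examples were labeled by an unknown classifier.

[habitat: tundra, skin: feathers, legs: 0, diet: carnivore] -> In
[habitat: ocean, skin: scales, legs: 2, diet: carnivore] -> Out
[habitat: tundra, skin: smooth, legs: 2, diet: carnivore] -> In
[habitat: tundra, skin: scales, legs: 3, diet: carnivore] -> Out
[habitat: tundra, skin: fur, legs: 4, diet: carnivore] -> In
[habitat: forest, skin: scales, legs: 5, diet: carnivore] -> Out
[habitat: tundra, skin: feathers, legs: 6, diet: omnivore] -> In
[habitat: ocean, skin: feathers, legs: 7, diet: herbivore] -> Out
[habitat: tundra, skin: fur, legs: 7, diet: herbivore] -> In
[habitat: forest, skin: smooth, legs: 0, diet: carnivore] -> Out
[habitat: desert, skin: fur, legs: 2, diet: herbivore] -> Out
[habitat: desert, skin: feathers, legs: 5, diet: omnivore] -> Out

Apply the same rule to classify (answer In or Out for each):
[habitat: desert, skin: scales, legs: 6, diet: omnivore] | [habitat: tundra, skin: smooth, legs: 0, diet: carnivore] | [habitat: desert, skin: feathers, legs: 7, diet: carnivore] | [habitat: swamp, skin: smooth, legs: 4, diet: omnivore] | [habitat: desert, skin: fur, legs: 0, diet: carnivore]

Out, In, Out, Out, Out

The rule appears to be: habitat is tundra AND legs ≠ 3.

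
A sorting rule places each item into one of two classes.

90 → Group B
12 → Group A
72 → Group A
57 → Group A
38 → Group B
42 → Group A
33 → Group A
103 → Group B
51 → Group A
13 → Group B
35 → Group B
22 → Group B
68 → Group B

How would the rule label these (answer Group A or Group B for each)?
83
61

The simplest hypothesis consistent with all the labels is: multiple of 3 AND at most 72.
83 → 83 = 3·27 + 2, 83 > 72 → Group B.
61 → 61 = 3·20 + 1, 61 ≤ 72 → Group B.

Group B, Group B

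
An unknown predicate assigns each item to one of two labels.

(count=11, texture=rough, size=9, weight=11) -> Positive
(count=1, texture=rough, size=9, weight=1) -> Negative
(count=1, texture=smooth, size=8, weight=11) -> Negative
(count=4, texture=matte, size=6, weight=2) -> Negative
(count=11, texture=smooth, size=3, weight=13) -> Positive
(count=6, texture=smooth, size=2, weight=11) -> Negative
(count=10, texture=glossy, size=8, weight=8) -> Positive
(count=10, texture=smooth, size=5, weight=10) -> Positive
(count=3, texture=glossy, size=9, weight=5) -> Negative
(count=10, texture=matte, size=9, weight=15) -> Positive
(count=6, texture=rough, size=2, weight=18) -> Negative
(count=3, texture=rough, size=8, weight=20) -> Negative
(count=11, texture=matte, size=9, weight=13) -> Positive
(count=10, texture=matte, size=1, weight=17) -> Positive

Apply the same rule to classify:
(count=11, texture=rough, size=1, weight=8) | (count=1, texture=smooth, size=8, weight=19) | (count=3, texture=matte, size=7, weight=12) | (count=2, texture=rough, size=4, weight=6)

Positive, Negative, Negative, Negative

The classifier is using: count ≥ 10.
(count=11, texture=rough, size=1, weight=8) — count = 11, hence Positive. (count=1, texture=smooth, size=8, weight=19) — count = 1, hence Negative. (count=3, texture=matte, size=7, weight=12) — count = 3, hence Negative. (count=2, texture=rough, size=4, weight=6) — count = 2, hence Negative.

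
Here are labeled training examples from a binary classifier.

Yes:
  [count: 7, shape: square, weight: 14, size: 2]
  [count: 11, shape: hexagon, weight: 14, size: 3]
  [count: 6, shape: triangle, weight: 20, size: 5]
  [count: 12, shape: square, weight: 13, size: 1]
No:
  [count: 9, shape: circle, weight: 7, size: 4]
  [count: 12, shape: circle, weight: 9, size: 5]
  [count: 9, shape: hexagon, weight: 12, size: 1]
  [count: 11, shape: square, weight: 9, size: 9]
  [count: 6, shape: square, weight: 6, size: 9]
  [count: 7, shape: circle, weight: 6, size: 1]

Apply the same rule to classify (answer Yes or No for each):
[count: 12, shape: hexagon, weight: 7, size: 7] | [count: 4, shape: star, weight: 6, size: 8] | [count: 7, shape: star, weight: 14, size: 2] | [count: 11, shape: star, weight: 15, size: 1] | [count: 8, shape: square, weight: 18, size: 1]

No, No, Yes, Yes, Yes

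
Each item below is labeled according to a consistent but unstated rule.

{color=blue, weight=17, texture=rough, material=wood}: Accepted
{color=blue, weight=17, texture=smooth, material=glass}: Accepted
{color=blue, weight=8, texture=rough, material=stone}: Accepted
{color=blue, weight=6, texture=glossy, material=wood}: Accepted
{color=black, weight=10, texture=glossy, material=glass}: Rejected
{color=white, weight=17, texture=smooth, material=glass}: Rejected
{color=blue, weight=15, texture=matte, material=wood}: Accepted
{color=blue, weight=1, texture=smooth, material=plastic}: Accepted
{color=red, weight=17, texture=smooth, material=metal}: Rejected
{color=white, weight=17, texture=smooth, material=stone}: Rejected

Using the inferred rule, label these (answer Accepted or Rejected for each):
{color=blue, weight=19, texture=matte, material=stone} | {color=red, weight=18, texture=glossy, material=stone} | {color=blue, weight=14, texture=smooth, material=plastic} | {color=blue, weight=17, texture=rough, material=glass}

Accepted, Rejected, Accepted, Accepted

Comparing the two groups points to one rule — color is blue.
{color=blue, weight=19, texture=matte, material=stone}: Accepted (color is blue).
{color=red, weight=18, texture=glossy, material=stone}: Rejected (color is red).
{color=blue, weight=14, texture=smooth, material=plastic}: Accepted (color is blue).
{color=blue, weight=17, texture=rough, material=glass}: Accepted (color is blue).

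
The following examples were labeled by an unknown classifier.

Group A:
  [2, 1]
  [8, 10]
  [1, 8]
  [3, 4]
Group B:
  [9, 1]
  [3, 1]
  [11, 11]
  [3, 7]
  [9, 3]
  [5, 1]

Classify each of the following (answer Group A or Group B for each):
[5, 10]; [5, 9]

Group A, Group B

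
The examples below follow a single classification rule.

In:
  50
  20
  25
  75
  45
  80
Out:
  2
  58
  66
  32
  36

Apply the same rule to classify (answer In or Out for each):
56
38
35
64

The classifier is using: multiple of 5.
56: Out (56 = 5·11 + 1). 38: Out (38 = 5·7 + 3). 35: In (35 = 5·7). 64: Out (64 = 5·12 + 4).

Out, Out, In, Out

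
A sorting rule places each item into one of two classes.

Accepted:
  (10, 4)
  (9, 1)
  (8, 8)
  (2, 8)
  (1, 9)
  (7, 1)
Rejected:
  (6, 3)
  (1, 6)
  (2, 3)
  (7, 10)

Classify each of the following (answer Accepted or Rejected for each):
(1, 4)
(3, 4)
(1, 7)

The common property of the 'Accepted' items is: sum is even. No 'Rejected' item has it.
(1, 4) — 1+4 = 5, hence Rejected.
(3, 4) — 3+4 = 7, hence Rejected.
(1, 7) — 1+7 = 8, hence Accepted.

Rejected, Rejected, Accepted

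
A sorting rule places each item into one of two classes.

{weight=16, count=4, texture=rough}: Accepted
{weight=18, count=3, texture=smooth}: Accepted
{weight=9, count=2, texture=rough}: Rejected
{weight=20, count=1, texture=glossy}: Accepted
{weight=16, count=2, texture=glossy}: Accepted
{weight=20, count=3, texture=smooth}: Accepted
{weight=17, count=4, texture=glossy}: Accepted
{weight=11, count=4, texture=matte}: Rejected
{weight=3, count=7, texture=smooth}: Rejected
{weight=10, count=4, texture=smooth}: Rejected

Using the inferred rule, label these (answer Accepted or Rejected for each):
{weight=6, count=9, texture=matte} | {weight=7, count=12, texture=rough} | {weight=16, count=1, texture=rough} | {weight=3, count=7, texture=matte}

'Accepted' ⟺ weight ≥ 16.

Rejected, Rejected, Accepted, Rejected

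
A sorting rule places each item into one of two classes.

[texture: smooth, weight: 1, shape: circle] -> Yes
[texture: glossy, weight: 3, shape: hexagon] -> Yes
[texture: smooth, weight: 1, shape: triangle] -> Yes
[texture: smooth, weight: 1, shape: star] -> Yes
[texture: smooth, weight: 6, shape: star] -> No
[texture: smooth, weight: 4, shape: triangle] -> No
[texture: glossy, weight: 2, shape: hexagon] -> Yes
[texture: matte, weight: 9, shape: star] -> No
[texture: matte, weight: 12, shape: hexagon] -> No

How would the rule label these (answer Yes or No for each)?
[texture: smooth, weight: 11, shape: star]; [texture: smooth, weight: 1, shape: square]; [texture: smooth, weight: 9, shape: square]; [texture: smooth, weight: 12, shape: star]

'Yes' ⟺ weight ≤ 3.
No: [texture: smooth, weight: 11, shape: star], since weight = 11.
Yes: [texture: smooth, weight: 1, shape: square], since weight = 1.
No: [texture: smooth, weight: 9, shape: square], since weight = 9.
No: [texture: smooth, weight: 12, shape: star], since weight = 12.

No, Yes, No, No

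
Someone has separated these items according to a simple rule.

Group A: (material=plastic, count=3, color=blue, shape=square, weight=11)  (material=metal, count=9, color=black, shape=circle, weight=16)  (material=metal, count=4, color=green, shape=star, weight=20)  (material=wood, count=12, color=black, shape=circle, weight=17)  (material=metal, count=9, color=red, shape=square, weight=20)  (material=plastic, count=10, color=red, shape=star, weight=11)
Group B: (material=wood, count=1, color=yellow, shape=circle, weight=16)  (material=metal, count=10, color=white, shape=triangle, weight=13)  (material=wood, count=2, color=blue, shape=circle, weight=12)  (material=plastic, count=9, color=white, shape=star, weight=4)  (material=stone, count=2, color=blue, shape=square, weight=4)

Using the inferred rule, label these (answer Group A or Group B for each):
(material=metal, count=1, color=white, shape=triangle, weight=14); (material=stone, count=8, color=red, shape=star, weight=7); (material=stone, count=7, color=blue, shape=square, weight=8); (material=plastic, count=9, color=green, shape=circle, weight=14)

The classifier is using: color is not white AND count ≥ 3.
(material=metal, count=1, color=white, shape=triangle, weight=14) — color is white, count = 1, hence Group B.
(material=stone, count=8, color=red, shape=star, weight=7) — color is red, count = 8, hence Group A.
(material=stone, count=7, color=blue, shape=square, weight=8) — color is blue, count = 7, hence Group A.
(material=plastic, count=9, color=green, shape=circle, weight=14) — color is green, count = 9, hence Group A.

Group B, Group A, Group A, Group A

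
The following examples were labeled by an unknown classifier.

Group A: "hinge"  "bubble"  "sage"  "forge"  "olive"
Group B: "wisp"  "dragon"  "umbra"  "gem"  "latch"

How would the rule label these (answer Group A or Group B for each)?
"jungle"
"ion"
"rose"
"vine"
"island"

Group A, Group B, Group A, Group A, Group B

The classifier is using: ends with 'e'.
Group A: "jungle", since ends with 'e'. Group B: "ion", since ends with 'n'. Group A: "rose", since ends with 'e'. Group A: "vine", since ends with 'e'. Group B: "island", since ends with 'd'.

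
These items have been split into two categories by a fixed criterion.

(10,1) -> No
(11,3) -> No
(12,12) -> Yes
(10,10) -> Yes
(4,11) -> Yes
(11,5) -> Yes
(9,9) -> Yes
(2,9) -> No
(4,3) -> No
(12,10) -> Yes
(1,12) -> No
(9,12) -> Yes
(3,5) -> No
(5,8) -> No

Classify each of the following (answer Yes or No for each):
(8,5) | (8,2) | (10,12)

The classifier is using: sum ≥ 15.
(8,5): No (8+5 = 13). (8,2): No (8+2 = 10). (10,12): Yes (10+12 = 22).

No, No, Yes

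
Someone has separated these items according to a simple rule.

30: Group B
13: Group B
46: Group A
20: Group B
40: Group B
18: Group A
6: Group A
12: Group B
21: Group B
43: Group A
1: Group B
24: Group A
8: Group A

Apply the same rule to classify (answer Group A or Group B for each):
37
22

The classifier is using: digit sum ≥ 5.
37: digit sum 3+7 = 10 — fits, so Group A. 22: digit sum 2+2 = 4 — fails the rule, so Group B.

Group A, Group B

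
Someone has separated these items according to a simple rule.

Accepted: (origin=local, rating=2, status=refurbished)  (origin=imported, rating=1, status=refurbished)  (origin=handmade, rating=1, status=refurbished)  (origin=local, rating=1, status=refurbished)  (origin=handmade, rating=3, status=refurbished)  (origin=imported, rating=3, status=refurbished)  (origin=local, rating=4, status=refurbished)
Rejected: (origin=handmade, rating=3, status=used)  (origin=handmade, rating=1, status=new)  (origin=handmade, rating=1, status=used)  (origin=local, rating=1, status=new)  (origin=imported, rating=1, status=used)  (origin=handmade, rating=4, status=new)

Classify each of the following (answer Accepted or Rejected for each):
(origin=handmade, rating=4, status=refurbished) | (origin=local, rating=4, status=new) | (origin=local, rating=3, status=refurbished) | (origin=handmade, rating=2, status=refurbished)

Accepted, Rejected, Accepted, Accepted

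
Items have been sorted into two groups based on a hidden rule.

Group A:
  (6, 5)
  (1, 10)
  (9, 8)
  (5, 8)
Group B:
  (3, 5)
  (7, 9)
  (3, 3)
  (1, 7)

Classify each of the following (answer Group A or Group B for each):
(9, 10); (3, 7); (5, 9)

The rule appears to be: sum is odd.

Group A, Group B, Group B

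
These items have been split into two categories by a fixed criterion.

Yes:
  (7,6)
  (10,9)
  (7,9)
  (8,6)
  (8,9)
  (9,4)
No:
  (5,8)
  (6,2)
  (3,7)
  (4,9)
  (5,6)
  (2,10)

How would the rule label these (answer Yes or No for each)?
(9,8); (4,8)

Yes, No

The distinguishing property — first ≥ 7 — holds for all the 'Yes' cases and none of the 'No' cases.
(9,8): Yes (first 9).
(4,8): No (first 4).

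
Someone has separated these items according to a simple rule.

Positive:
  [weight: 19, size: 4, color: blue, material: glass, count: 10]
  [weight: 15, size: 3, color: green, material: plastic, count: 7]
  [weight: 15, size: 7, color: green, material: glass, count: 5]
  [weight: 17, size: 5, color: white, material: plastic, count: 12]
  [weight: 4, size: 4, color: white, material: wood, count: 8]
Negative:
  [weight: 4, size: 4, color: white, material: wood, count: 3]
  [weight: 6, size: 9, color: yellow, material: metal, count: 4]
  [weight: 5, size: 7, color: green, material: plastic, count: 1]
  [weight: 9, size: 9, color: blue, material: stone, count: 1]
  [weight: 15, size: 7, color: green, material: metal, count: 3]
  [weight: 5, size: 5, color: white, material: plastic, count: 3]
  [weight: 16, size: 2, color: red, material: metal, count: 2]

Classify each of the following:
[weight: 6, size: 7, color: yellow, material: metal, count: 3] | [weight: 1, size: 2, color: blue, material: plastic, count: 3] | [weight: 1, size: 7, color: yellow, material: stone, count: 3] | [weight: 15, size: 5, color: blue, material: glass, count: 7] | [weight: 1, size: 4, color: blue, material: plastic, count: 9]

All 'Positive' examples share one property — count ≥ 5 — and every 'Negative' example lacks it.

Negative, Negative, Negative, Positive, Positive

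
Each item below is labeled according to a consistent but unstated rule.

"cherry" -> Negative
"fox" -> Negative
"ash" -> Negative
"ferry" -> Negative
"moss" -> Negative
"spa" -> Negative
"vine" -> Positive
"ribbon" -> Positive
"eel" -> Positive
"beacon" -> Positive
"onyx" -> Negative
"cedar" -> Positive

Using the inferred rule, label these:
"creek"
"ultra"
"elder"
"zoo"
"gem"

Positive, Positive, Positive, Positive, Negative

The distinguishing property — has ≥ 2 vowels — holds for all the 'Positive' cases and none of the 'Negative' cases.
"creek": Positive (2 vowels).
"ultra": Positive (2 vowels).
"elder": Positive (2 vowels).
"zoo": Positive (2 vowels).
"gem": Negative (1 vowel).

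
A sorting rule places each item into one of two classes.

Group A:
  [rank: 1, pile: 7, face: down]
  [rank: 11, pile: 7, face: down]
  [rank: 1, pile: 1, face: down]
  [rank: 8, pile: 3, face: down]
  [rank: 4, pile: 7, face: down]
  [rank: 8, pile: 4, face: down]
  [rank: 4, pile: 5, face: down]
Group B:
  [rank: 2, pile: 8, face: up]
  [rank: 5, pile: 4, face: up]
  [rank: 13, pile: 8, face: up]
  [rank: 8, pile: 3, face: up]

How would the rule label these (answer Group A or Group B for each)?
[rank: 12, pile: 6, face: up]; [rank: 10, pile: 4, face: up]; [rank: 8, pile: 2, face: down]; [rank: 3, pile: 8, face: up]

Group B, Group B, Group A, Group B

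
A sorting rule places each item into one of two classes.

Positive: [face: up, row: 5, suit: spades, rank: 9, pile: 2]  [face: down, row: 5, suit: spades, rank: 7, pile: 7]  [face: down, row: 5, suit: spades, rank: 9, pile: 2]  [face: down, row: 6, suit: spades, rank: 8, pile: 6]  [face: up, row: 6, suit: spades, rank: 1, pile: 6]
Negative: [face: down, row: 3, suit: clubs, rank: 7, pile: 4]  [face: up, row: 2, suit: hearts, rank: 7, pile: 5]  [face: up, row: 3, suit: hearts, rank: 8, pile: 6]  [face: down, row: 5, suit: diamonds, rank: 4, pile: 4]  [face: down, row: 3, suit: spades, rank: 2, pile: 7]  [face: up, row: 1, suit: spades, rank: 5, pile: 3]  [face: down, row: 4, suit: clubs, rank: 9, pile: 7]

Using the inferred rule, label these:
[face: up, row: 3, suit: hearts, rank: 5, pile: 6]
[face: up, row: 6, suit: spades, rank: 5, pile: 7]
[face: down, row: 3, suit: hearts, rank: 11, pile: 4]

'Positive' ⟺ suit is spades AND row ≥ 4.
[face: up, row: 3, suit: hearts, rank: 5, pile: 6] → suit is hearts, row = 3 → Negative. [face: up, row: 6, suit: spades, rank: 5, pile: 7] → suit is spades, row = 6 → Positive. [face: down, row: 3, suit: hearts, rank: 11, pile: 4] → suit is hearts, row = 3 → Negative.

Negative, Positive, Negative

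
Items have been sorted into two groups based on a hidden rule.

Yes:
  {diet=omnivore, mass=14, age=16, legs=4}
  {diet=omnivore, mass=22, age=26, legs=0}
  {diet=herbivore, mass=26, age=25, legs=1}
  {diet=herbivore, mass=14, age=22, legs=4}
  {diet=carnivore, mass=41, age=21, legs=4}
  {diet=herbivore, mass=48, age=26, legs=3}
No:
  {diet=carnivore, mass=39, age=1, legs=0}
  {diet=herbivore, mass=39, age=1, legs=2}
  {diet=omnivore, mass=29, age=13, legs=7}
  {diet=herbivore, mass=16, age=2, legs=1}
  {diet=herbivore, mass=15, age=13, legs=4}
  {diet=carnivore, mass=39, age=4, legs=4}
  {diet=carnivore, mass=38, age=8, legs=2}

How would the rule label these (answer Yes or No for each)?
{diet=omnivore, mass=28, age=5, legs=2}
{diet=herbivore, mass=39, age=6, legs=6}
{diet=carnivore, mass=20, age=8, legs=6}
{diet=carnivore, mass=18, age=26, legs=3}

The simplest hypothesis consistent with all the labels is: age ≥ 16.
No: {diet=omnivore, mass=28, age=5, legs=2}, since age = 5.
No: {diet=herbivore, mass=39, age=6, legs=6}, since age = 6.
No: {diet=carnivore, mass=20, age=8, legs=6}, since age = 8.
Yes: {diet=carnivore, mass=18, age=26, legs=3}, since age = 26.

No, No, No, Yes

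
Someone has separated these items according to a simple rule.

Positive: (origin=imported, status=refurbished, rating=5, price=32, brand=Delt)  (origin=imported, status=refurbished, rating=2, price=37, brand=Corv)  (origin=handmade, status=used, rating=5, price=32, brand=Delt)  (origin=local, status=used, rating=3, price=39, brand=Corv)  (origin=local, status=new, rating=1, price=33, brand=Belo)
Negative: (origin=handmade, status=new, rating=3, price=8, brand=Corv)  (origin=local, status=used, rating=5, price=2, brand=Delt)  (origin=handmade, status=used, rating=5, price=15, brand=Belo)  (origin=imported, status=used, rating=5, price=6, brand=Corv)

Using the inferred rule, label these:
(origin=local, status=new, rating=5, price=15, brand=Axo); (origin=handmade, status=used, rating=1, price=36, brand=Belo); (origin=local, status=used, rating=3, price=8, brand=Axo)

The pattern is that an item is 'Positive' exactly when: price ≥ 32.
(origin=local, status=new, rating=5, price=15, brand=Axo) → price = 15 → Negative.
(origin=handmade, status=used, rating=1, price=36, brand=Belo) → price = 36 → Positive.
(origin=local, status=used, rating=3, price=8, brand=Axo) → price = 8 → Negative.

Negative, Positive, Negative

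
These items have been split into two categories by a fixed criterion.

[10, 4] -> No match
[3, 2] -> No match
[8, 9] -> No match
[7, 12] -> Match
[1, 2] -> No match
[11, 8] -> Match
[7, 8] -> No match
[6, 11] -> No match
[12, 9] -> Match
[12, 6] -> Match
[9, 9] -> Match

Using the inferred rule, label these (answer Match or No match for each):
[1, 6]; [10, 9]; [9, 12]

The classifier is using: sum ≥ 18.
[1, 6]: 1+6 = 7, doesn't qualify → No match. [10, 9]: 10+9 = 19, checks out → Match. [9, 12]: 9+12 = 21, checks out → Match.

No match, Match, Match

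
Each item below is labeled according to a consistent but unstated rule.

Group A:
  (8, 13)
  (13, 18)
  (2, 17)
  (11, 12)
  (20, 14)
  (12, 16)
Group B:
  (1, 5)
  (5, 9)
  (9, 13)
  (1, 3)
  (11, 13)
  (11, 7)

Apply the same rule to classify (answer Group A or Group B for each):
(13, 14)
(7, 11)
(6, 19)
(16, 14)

Group A, Group B, Group A, Group A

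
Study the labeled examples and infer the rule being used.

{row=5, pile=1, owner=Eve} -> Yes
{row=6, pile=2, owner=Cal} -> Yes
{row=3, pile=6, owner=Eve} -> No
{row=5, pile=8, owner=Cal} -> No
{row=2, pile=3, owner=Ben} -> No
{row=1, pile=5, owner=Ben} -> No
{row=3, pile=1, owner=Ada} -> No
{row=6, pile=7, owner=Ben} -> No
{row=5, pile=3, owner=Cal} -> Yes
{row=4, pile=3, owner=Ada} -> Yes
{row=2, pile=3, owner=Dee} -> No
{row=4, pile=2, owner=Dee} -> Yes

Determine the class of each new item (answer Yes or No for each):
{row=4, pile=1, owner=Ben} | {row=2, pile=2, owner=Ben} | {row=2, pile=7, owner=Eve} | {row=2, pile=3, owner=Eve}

Rule: pile ≤ 3 AND row ≥ 4. This holds for each 'Yes' example and fails for each 'No' one.
Yes: {row=4, pile=1, owner=Ben}, since pile = 1, row = 4.
No: {row=2, pile=2, owner=Ben}, since pile = 2, row = 2.
No: {row=2, pile=7, owner=Eve}, since pile = 7, row = 2.
No: {row=2, pile=3, owner=Eve}, since pile = 3, row = 2.

Yes, No, No, No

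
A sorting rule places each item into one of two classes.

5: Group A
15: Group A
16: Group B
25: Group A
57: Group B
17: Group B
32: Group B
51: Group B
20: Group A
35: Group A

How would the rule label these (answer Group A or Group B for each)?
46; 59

Group B, Group B

One predicate separates the groups cleanly: multiple of 5.
Group B: 46, since 46 = 5·9 + 1.
Group B: 59, since 59 = 5·11 + 4.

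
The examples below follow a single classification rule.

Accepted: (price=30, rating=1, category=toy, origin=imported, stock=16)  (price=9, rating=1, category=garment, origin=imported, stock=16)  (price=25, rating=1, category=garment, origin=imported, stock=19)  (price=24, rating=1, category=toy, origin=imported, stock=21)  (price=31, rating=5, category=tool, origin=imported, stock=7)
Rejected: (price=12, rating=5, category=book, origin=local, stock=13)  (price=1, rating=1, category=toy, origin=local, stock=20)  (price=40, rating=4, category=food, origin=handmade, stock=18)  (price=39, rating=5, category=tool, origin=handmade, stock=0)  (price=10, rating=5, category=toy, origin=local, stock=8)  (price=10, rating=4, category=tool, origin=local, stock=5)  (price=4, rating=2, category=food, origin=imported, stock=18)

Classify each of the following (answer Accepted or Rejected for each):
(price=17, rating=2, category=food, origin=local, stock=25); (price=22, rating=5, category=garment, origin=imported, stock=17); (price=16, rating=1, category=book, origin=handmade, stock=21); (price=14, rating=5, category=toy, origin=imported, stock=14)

Rule: origin is imported AND price ≥ 9. This holds for each 'Accepted' example and fails for each 'Rejected' one.
(price=17, rating=2, category=food, origin=local, stock=25): origin is local, price = 17, does not fit → Rejected. (price=22, rating=5, category=garment, origin=imported, stock=17): origin is imported, price = 22, qualifies → Accepted. (price=16, rating=1, category=book, origin=handmade, stock=21): origin is handmade, price = 16, does not fit → Rejected. (price=14, rating=5, category=toy, origin=imported, stock=14): origin is imported, price = 14, qualifies → Accepted.

Rejected, Accepted, Rejected, Accepted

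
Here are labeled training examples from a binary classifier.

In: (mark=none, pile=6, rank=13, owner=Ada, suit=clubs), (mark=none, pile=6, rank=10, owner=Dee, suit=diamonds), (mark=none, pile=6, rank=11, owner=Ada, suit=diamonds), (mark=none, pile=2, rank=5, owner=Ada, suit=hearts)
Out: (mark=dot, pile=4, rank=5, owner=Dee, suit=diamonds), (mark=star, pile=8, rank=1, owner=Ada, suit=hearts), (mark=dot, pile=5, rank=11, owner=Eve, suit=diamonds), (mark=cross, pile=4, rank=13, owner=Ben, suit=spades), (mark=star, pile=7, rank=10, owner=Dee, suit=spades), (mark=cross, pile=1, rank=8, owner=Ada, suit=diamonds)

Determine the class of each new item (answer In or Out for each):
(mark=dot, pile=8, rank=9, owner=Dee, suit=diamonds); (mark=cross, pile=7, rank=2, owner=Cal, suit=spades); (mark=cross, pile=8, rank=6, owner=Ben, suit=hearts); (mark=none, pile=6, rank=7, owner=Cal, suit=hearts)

Out, Out, Out, In

All 'In' examples share one property — mark is none — and every 'Out' example lacks it.
(mark=dot, pile=8, rank=9, owner=Dee, suit=diamonds): mark is dot, lacks this property → Out.
(mark=cross, pile=7, rank=2, owner=Cal, suit=spades): mark is cross, lacks this property → Out.
(mark=cross, pile=8, rank=6, owner=Ben, suit=hearts): mark is cross, lacks this property → Out.
(mark=none, pile=6, rank=7, owner=Cal, suit=hearts): mark is none, meets the rule → In.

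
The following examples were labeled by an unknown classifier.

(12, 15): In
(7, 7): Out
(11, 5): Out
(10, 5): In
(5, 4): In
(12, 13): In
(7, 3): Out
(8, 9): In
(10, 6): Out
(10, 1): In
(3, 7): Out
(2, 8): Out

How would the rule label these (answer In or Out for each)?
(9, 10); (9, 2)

In, In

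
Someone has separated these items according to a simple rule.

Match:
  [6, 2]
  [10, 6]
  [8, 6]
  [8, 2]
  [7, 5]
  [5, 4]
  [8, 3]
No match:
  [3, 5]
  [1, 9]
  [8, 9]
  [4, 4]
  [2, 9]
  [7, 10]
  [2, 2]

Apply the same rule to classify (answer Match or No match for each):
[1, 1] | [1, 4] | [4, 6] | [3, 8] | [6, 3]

No match, No match, No match, No match, Match

Every 'Match' example satisfies: first > second. None of the 'No match' examples do.
[1, 1] — 1 = 1, hence No match. [1, 4] — 1 < 4, hence No match. [4, 6] — 4 < 6, hence No match. [3, 8] — 3 < 8, hence No match. [6, 3] — 6 > 3, hence Match.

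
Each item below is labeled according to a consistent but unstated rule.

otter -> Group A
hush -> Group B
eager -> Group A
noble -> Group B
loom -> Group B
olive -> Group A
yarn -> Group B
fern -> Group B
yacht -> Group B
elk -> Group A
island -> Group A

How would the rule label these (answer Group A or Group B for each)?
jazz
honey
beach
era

Group B, Group B, Group B, Group A

The classifier is using: starts with a vowel.
Group B: jazz, since starts with 'j'. Group B: honey, since starts with 'h'. Group B: beach, since starts with 'b'. Group A: era, since starts with 'e'.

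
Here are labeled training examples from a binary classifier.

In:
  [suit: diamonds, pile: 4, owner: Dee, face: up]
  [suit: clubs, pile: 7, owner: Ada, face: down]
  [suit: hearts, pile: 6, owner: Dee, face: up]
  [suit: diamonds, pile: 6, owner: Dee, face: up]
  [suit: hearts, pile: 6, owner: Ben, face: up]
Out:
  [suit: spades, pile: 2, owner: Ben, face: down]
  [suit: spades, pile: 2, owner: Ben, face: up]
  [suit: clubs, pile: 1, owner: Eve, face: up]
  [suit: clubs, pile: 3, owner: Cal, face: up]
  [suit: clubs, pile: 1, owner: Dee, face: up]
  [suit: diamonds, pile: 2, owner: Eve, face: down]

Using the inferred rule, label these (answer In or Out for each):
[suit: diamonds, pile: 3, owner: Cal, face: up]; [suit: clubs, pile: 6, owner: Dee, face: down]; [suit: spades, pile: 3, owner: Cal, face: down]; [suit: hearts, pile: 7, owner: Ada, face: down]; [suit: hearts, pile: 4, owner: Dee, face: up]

The distinguishing property — pile ≥ 4 — holds for all the 'In' cases and none of the 'Out' cases.
[suit: diamonds, pile: 3, owner: Cal, face: up] → pile = 3 → Out.
[suit: clubs, pile: 6, owner: Dee, face: down] → pile = 6 → In.
[suit: spades, pile: 3, owner: Cal, face: down] → pile = 3 → Out.
[suit: hearts, pile: 7, owner: Ada, face: down] → pile = 7 → In.
[suit: hearts, pile: 4, owner: Dee, face: up] → pile = 4 → In.

Out, In, Out, In, In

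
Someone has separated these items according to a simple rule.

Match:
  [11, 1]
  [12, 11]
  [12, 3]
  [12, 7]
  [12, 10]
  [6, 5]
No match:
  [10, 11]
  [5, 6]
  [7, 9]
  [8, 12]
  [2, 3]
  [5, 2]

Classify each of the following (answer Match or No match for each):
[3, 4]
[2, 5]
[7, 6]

No match, No match, Match

Every 'Match' example satisfies: first > second AND sum ≥ 11. None of the 'No match' examples do.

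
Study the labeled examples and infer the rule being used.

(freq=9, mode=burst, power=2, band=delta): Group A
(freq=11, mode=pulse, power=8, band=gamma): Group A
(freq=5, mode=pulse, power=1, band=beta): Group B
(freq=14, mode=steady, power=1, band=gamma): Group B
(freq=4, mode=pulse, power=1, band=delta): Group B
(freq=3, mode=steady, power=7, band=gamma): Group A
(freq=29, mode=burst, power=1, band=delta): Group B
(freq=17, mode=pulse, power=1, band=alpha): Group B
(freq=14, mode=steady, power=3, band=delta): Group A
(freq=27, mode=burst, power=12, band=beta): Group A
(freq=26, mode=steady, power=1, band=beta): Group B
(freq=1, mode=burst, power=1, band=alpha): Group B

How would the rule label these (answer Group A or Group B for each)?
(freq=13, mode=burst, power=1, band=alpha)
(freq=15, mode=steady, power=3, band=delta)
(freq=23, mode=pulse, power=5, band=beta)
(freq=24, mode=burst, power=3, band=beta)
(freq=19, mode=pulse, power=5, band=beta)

Group B, Group A, Group A, Group A, Group A

All 'Group A' examples share one property — power ≥ 2 — and every 'Group B' example lacks it.
(freq=13, mode=burst, power=1, band=alpha): power = 1, fails the rule → Group B. (freq=15, mode=steady, power=3, band=delta): power = 3, fits → Group A. (freq=23, mode=pulse, power=5, band=beta): power = 5, fits → Group A. (freq=24, mode=burst, power=3, band=beta): power = 3, fits → Group A. (freq=19, mode=pulse, power=5, band=beta): power = 5, fits → Group A.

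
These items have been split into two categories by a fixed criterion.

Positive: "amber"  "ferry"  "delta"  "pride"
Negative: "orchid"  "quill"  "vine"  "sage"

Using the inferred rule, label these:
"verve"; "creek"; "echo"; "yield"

Positive, Positive, Negative, Positive

The common property of the 'Positive' items is: odd length AND contains 'e'. No 'Negative' item has it.
"verve" → length 5, has 'e' → Positive. "creek" → length 5, has 'e' → Positive. "echo" → length 4, has 'e' → Negative. "yield" → length 5, has 'e' → Positive.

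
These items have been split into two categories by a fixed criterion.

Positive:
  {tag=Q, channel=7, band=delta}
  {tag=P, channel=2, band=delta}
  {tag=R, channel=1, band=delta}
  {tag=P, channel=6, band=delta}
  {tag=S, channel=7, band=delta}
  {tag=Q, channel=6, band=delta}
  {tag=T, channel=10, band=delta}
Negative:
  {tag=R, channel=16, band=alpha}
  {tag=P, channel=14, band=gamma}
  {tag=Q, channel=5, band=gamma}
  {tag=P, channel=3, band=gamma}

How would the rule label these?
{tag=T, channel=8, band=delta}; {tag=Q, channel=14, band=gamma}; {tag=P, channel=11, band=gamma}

Checking candidate rules against both groups, what survives is: band is delta.

Positive, Negative, Negative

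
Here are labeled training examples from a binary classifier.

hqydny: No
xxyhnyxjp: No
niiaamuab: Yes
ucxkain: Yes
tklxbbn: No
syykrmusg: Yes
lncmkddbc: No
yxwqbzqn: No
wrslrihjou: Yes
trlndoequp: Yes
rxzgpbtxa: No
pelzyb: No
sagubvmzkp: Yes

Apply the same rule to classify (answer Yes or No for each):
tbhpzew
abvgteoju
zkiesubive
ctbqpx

'Yes' ⟺ contains 'u'.
No: tbhpzew, since no 'u'.
Yes: abvgteoju, since has 'u'.
Yes: zkiesubive, since has 'u'.
No: ctbqpx, since no 'u'.

No, Yes, Yes, No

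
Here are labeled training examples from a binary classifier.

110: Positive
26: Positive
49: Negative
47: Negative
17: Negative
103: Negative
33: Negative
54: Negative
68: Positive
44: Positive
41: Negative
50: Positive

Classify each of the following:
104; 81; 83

'Positive' ⟺ ≡ 2 (mod 6).

Positive, Negative, Negative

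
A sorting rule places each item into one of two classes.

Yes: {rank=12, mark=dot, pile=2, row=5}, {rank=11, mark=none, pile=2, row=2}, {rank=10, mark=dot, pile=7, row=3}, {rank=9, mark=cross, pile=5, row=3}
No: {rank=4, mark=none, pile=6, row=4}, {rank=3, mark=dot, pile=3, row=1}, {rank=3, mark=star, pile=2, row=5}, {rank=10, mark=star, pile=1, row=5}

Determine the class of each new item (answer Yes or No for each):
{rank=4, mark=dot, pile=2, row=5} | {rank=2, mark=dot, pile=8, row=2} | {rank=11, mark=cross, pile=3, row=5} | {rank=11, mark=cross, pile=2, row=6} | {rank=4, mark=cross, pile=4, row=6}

No, No, Yes, Yes, No

The simplest hypothesis consistent with all the labels is: rank ≥ 9 AND pile ≥ 2.
{rank=4, mark=dot, pile=2, row=5}: No (rank = 4, pile = 2). {rank=2, mark=dot, pile=8, row=2}: No (rank = 2, pile = 8). {rank=11, mark=cross, pile=3, row=5}: Yes (rank = 11, pile = 3). {rank=11, mark=cross, pile=2, row=6}: Yes (rank = 11, pile = 2). {rank=4, mark=cross, pile=4, row=6}: No (rank = 4, pile = 4).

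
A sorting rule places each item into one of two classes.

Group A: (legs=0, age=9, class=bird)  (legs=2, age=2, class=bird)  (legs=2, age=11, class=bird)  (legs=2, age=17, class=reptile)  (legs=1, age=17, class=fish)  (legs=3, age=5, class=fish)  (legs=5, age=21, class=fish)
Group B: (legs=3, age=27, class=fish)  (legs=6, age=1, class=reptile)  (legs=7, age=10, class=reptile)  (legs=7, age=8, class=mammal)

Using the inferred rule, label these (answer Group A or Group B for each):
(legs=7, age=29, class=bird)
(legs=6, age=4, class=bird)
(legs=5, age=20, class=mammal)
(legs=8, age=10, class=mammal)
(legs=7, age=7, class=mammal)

Every 'Group A' example satisfies: legs ≤ 5 AND age ≤ 21. None of the 'Group B' examples do.
(legs=7, age=29, class=bird): legs = 7, age = 29, doesn't match → Group B.
(legs=6, age=4, class=bird): legs = 6, age = 4, doesn't match → Group B.
(legs=5, age=20, class=mammal): legs = 5, age = 20, has this property → Group A.
(legs=8, age=10, class=mammal): legs = 8, age = 10, doesn't match → Group B.
(legs=7, age=7, class=mammal): legs = 7, age = 7, doesn't match → Group B.

Group B, Group B, Group A, Group B, Group B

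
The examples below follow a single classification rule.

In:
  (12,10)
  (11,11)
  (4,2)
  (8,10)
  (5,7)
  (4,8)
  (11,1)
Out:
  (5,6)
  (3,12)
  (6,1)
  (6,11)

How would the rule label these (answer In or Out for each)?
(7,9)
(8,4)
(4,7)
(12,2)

In, In, Out, In

All 'In' examples share one property — sum is even — and every 'Out' example lacks it.
(7,9) — 7+9 = 16, hence In.
(8,4) — 8+4 = 12, hence In.
(4,7) — 4+7 = 11, hence Out.
(12,2) — 12+2 = 14, hence In.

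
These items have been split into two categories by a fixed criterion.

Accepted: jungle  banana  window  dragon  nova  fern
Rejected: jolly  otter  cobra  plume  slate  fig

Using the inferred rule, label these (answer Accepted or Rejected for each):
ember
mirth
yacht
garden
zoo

Rejected, Rejected, Rejected, Accepted, Rejected

The classifier is using: even length.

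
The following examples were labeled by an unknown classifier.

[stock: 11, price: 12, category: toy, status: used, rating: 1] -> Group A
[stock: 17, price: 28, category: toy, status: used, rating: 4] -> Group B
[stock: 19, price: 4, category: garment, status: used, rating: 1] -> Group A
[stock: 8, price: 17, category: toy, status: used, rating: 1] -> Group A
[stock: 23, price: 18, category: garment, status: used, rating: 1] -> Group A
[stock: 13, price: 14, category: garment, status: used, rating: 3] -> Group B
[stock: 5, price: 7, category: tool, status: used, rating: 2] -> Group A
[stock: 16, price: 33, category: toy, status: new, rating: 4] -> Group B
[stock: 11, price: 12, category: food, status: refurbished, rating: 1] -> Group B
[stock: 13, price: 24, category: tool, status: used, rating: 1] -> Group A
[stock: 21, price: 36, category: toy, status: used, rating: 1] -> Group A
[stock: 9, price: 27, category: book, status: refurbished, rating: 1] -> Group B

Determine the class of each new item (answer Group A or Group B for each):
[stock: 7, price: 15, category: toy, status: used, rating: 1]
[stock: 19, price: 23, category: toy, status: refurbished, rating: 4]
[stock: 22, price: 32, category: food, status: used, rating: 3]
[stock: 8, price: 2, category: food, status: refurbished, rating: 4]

Group A, Group B, Group B, Group B

The rule appears to be: status is used AND rating ≤ 2.
[stock: 7, price: 15, category: toy, status: used, rating: 1]: status is used, rating = 1 — fits, so Group A.
[stock: 19, price: 23, category: toy, status: refurbished, rating: 4]: status is refurbished, rating = 4 — does not satisfy this, so Group B.
[stock: 22, price: 32, category: food, status: used, rating: 3]: status is used, rating = 3 — does not satisfy this, so Group B.
[stock: 8, price: 2, category: food, status: refurbished, rating: 4]: status is refurbished, rating = 4 — does not satisfy this, so Group B.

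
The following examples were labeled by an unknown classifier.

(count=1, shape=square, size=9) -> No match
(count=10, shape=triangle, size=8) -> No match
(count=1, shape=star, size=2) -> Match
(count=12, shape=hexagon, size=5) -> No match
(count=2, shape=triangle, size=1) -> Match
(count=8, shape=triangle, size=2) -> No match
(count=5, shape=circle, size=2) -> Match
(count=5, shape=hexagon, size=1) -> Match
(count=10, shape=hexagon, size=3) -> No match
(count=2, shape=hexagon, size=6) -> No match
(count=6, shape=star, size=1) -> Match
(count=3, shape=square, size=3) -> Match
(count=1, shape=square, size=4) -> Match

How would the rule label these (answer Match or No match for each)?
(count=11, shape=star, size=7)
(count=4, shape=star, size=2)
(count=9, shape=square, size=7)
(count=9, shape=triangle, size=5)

'Match' ⟺ size ≤ 4 AND count ≤ 6.
(count=11, shape=star, size=7): size = 7, count = 11, does not satisfy this → No match. (count=4, shape=star, size=2): size = 2, count = 4, checks out → Match. (count=9, shape=square, size=7): size = 7, count = 9, does not satisfy this → No match. (count=9, shape=triangle, size=5): size = 5, count = 9, does not satisfy this → No match.

No match, Match, No match, No match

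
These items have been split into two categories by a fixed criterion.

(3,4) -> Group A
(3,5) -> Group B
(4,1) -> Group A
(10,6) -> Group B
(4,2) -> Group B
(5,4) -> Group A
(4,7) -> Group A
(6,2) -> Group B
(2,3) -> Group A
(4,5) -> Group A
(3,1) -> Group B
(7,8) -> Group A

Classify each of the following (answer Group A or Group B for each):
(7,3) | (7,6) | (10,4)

Group B, Group A, Group B

One predicate separates the groups cleanly: sum is odd.
(7,3) — 7+3 = 10, hence Group B.
(7,6) — 7+6 = 13, hence Group A.
(10,4) — 10+4 = 14, hence Group B.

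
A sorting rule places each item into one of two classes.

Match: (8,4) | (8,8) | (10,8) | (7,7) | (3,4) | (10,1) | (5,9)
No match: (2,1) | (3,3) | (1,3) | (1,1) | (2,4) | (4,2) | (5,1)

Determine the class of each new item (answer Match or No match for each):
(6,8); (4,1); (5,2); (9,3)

The rule appears to be: sum ≥ 7.
(6,8): 6+8 = 14 — qualifies, so Match.
(4,1): 4+1 = 5 — does not satisfy this, so No match.
(5,2): 5+2 = 7 — qualifies, so Match.
(9,3): 9+3 = 12 — qualifies, so Match.

Match, No match, Match, Match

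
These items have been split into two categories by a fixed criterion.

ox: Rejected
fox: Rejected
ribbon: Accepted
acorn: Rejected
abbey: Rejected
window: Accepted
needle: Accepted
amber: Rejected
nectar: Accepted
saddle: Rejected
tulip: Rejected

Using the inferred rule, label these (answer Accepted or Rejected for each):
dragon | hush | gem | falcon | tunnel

The classifier is using: even length AND contains 'n'.
dragon — length 6, has 'n', hence Accepted.
hush — length 4, no 'n', hence Rejected.
gem — length 3, no 'n', hence Rejected.
falcon — length 6, has 'n', hence Accepted.
tunnel — length 6, has 'n', hence Accepted.

Accepted, Rejected, Rejected, Accepted, Accepted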